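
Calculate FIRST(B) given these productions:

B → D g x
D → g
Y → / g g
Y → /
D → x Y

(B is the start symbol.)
To compute FIRST(B), examine every production with B on the left-hand side, reading each right-hand side left to right until a non-nullable symbol is reached.

FIRST sets of the other non-terminals involved (by the same procedure, iterated to a fixed point):
  FIRST(D) = { 'g', 'x' }

From B → D g x:
  - D is a non-terminal: add FIRST(D) \ {ε} = { 'g', 'x' }
    D is not nullable, so stop

Collecting: FIRST(B) = { 'g', 'x' }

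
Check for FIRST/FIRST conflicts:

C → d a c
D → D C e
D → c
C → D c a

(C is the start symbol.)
A FIRST/FIRST conflict occurs when two productions N → α and N → β for the same non-terminal have FIRST(α) ∩ FIRST(β) ≠ ∅ (with ε ∈ FIRST of a nullable right-hand side, so two nullable alternatives also conflict).

FIRST sets of the non-terminals at (or reachable through a nullable prefix from) the front of some alternative:
  FIRST(D) = { 'c' }

Productions for C:
  C → d a c: FIRST = { 'd' }
  C → D c a: FIRST = { 'c' }
Productions for D:
  D → D C e: FIRST = { 'c' }
  D → c: FIRST = { 'c' }

Conflict for D: D → D C e and D → c
  Overlap: { 'c' }

Answer: Yes. D → D C e / D → c on { 'c' }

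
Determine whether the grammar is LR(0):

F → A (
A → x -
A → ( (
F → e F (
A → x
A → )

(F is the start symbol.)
A grammar is LR(0) if no state in the canonical LR(0) collection has:
  - both a shift item (dot before a terminal) and a complete item (shift-reduce conflict), or
  - two or more complete items (reduce-reduce conflict; the accept item [F' → F .] counts as a complete item here).

Augment with F' → F and build the canonical LR(0) collection (I0 = CLOSURE({[F' → . F]}), then GOTO on every symbol after a dot until no new states appear). It has 12 states:
  I0: { [A → . ( (], [A → . )], [A → . x -], [A → . x], [F → . A (], [F → . e F (], [F' → . F] }  — shift
  I1: { [A → ( . (] }  — shift
  I2: { [A → ) .] }  — reduce
  I3: { [F → A . (] }  — shift
  I4: { [F' → F .] }  — accept
  I5: { [A → . ( (], [A → . )], [A → . x -], [A → . x], [F → . A (], [F → . e F (], [F → e . F (] }  — shift
  I6: { [A → x . -], [A → x .] }  — shift, reduce
  I7: { [A → x - .] }  — reduce
  I8: { [F → e F . (] }  — shift
  I9: { [F → e F ( .] }  — reduce
  I10: { [F → A ( .] }  — reduce
  I11: { [A → ( ( .] }  — reduce

Conflict in state I6:
  Shift-reduce conflict between [A → x .] and [A → x . -]
So the grammar is NOT LR(0).

Answer: No. Shift-reduce conflict between [A → x .] and [A → x . -]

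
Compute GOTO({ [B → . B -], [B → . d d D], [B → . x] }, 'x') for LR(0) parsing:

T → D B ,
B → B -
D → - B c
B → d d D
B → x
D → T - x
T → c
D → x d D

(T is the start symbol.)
{ [B → x .] }

GOTO(I, 'x') = CLOSURE({ [A → αX.β] : [A → α.Xβ] ∈ I, X = 'x' })

Items with dot before 'x', with the dot advanced:
  [B → . x] → [B → x .]
Closure adds nothing (no advanced item has the dot before a non-terminal).

GOTO = { [B → x .] }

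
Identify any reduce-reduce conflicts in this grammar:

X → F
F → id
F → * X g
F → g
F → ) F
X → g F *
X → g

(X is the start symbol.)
Augment with X' → X and build the canonical LR(0) collection (I0 = CLOSURE({[X' → . X]}), then GOTO on every symbol after a dot until no new states appear). It has 13 states:
  I0: { [F → . ) F], [F → . * X g], [F → . g], [F → . id], [X → . F], [X → . g F *], [X → . g], [X' → . X] }  — shift
  I1: { [F → ) . F], [F → . ) F], [F → . * X g], [F → . g], [F → . id] }  — shift
  I2: { [F → * . X g], [F → . ) F], [F → . * X g], [F → . g], [F → . id], [X → . F], [X → . g F *], [X → . g] }  — shift
  I3: { [X → F .] }  — reduce
  I4: { [X' → X .] }  — accept
  I5: { [F → . ) F], [F → . * X g], [F → . g], [F → . id], [F → g .], [X → g . F *], [X → g .] }  — shift, 2 reduces
  I6: { [F → id .] }  — reduce
  I7: { [X → g F . *] }  — shift
  I8: { [F → g .] }  — reduce
  I9: { [X → g F * .] }  — reduce
  I10: { [F → * X . g] }  — shift
  I11: { [F → * X g .] }  — reduce
  I12: { [F → ) F .] }  — reduce

I5 contains complete items [F → g .], [X → g .] — reduce-reduce conflict.

Answer: Yes — I5: [F → g .] vs [X → g .]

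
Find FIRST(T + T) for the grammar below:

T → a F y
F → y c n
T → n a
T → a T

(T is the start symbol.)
FIRST sets of the non-terminals involved (from the grammar, by fixed-point iteration):
  FIRST(T) = { 'a', 'n' }

To compute FIRST(T + T), process the symbols left to right:
Symbol T is a non-terminal. Add FIRST(T) \ {ε} = { 'a', 'n' }
T is not nullable (ε ∉ FIRST(T)), so stop here.
FIRST(T + T) = { 'a', 'n' }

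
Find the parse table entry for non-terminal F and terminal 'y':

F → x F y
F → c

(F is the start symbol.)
Empty (error entry)

To find M[F, 'y'], we find productions for F where 'y' is in the predict set (PREDICT(N → α) = (FIRST(α) \ {ε}) ∪ (FOLLOW(N) if α ⇒* ε)).

F → x F y: PREDICT = { 'x' }
F → c: PREDICT = { 'c' }

M[F, 'y'] is empty (no production applies)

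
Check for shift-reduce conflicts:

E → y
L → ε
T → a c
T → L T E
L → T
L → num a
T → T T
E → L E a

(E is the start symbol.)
Yes — I0: [L → .] vs [E → . y]; I2: [L → .] vs [E → . y]; I3: [L → .] vs [L → . num a]; I9: [L → .] vs [L → . num a]; I10: [L → .] vs [L → . num a]; I11: [L → .] vs [E → . y]

A shift-reduce conflict occurs when an LR(0) state has both:
  - a complete (reduce) item [A → α .] (dot at the end), and
  - a shift item [B → β . c γ] (dot before a terminal).

Augment with E' → E and build the canonical LR(0) collection (I0 = CLOSURE({[E' → . E]}), then GOTO on every symbol after a dot until no new states appear). It has 15 states:
  I0: { [E → . L E a], [E → . y], [E' → . E], [L → . T], [L → . num a], [L → .], [T → . L T E], [T → . T T], [T → . a c] }  — shift, reduce
  I1: { [E' → E .] }  — accept
  I2: { [E → . L E a], [E → . y], [E → L . E a], [L → . T], [L → . num a], [L → .], [T → . L T E], [T → . T T], [T → . a c], [T → L . T E] }  — shift, reduce
  I3: { [L → . T], [L → . num a], [L → .], [L → T .], [T → . L T E], [T → . T T], [T → . a c], [T → T . T] }  — shift, 2 reduces
  I4: { [T → a . c] }  — shift
  I5: { [L → num . a] }  — shift
  I6: { [E → y .] }  — reduce
  I7: { [L → num a .] }  — reduce
  I8: { [T → a c .] }  — reduce
  I9: { [L → . T], [L → . num a], [L → .], [T → . L T E], [T → . T T], [T → . a c], [T → L . T E] }  — shift, reduce
  I10: { [L → . T], [L → . num a], [L → .], [L → T .], [T → . L T E], [T → . T T], [T → . a c], [T → T . T], [T → T T .] }  — shift, 3 reduces
  I11: { [E → . L E a], [E → . y], [L → . T], [L → . num a], [L → .], [L → T .], [T → . L T E], [T → . T T], [T → . a c], [T → L T . E], [T → T . T] }  — shift, 2 reduces
  I12: { [T → L T E .] }  — reduce
  I13: { [E → L E . a] }  — shift
  I14: { [E → L E a .] }  — reduce

I0 contains reduce item [L → .] and shift items [E → . y], [L → . num a], [T → . a c] — shift-reduce conflict.
I2 contains reduce item [L → .] and shift items [E → . y], [L → . num a], [T → . a c] — shift-reduce conflict.
I3 contains reduce items [L → .], [L → T .] and shift items [L → . num a], [T → . a c] — shift-reduce conflict.
I9 contains reduce item [L → .] and shift items [L → . num a], [T → . a c] — shift-reduce conflict.
I10 contains reduce items [L → .], [L → T .], [T → T T .] and shift items [L → . num a], [T → . a c] — shift-reduce conflict.
I11 contains reduce items [L → .], [L → T .] and shift items [E → . y], [L → . num a], [T → . a c] — shift-reduce conflict.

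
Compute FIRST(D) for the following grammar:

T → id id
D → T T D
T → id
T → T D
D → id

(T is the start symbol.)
{ 'id' }

To compute FIRST(D), examine every production with D on the left-hand side, reading each right-hand side left to right until a non-nullable symbol is reached.

FIRST sets of the other non-terminals involved (by the same procedure, iterated to a fixed point):
  FIRST(T) = { 'id' }

From D → T T D:
  - T is a non-terminal: add FIRST(T) \ {ε} = { 'id' }
    T is not nullable, so stop
From D → id:
  - id is a terminal: add 'id' and stop

Collecting: FIRST(D) = { 'id' }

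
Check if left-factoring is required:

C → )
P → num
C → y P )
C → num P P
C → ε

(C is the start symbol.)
No, left-factoring is not needed

Left-factoring is needed when two productions for the same non-terminal
share a common prefix on the right-hand side.

Productions for C:
  C → )
  C → y P )
  C → num P P
  C → ε

No common prefixes found.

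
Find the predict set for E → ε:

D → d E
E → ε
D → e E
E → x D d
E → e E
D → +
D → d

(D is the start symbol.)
PREDICT(E → ε) = (FIRST(RHS) \ {ε}) ∪ (FOLLOW(E) if ε ∈ FIRST(RHS), i.e. RHS ⇒* ε)
The right-hand side is ε (FIRST(ε) = { ε }), so the predict set is FOLLOW(E) = { $, 'd' }
PREDICT(E → ε) = { $, 'd' }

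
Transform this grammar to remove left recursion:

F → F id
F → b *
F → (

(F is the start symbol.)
F → b * F'
F → ( F'
F' → id F'
F' → ε

F is directly left-recursive. The standard transformation for
  A → A α₁ | ... | A α_m | β₁ | ... | β_n
is
  A  → β₁ A' | ... | β_n A'
  A' → α₁ A' | ... | α_m A' | ε

F → b * becomes F → b * F'
F → ( becomes F → ( F'
F → F id becomes F' → id F'
Add F' → ε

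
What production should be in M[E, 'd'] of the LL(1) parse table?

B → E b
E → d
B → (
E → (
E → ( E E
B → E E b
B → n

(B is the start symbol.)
To find M[E, 'd'], we find productions for E where 'd' is in the predict set (PREDICT(N → α) = (FIRST(α) \ {ε}) ∪ (FOLLOW(N) if α ⇒* ε)).

E → d: PREDICT = { 'd' }
  'd' is in predict set, so this production goes in M[E, 'd']
E → (: PREDICT = { '(' }
E → ( E E: PREDICT = { '(' }

M[E, 'd'] = E → d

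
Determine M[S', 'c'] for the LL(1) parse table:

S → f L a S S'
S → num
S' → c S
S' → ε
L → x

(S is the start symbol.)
S' → c S, S' → ε

To find M[S', 'c'], we find productions for S' where 'c' is in the predict set (PREDICT(N → α) = (FIRST(α) \ {ε}) ∪ (FOLLOW(N) if α ⇒* ε)).

Relevant sets:
  FOLLOW(S') = { $, 'c' }

S' → c S: PREDICT = { 'c' }
  'c' is in predict set, so this production goes in M[S', 'c']
S' → ε: PREDICT = { $, 'c' }
  'c' is in predict set, so this production goes in M[S', 'c']

M[S', 'c'] = S' → c S, S' → ε  (a multiply-defined cell — the grammar is not LL(1))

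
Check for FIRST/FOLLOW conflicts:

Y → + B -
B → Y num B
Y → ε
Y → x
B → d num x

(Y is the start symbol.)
No FIRST/FOLLOW conflicts.

A FIRST/FOLLOW conflict occurs when a non-terminal N has a nullable alternative N → β (β ⇒* ε) and another alternative N → α with FIRST(α) ∩ FOLLOW(N) ≠ ∅: on such a lookahead the parser cannot decide between expanding α and letting N vanish via β.

Nullable non-terminals: Y.

Y: nullable alternative(s) Y → ε; FOLLOW(Y) = { $, 'num' }
  Y → + B -: FIRST \ {ε} = { '+' } — disjoint from FOLLOW(Y)
  Y → ε: FIRST \ {ε} = { } — this is the only nullable alternative, skip
  Y → x: FIRST \ {ε} = { 'x' } — disjoint from FOLLOW(Y)

B has no nullable alternative, so no FIRST/FOLLOW check is needed there.

No FIRST/FOLLOW conflicts found.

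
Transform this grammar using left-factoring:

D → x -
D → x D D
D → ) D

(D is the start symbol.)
D → x D'
D' → -
D' → D D
D → ) D

Left-factoring transforms A → αβ₁ | αβ₂ into A → αA' and A' → β₁ | β₂
(α is the longest common prefix among the alternatives). Repeat until
no nonterminal has two alternatives with a common prefix.

Round 1: D has alternatives sharing prefix 'x'. Introduce D': D → x D'
  Add: D' → -
  Add: D' → D D

No remaining common prefixes — done.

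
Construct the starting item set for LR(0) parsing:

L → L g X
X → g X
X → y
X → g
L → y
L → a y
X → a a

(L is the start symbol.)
First, augment the grammar with L' → L
I₀ = CLOSURE({ [L' → . L] }):
  [L' → . L] has the dot before L: add [L → . L g X], [L → . y], [L → . a y]
No further items can be added.

I₀ = { [L → . L g X], [L → . a y], [L → . y], [L' → . L] }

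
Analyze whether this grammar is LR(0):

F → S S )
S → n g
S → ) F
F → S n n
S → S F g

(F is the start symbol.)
Augment with F' → F and build the canonical LR(0) collection (I0 = CLOSURE({[F' → . F]}), then GOTO on every symbol after a dot until no new states appear). It has 13 states:
  I0: { [F → . S S )], [F → . S n n], [F' → . F], [S → . ) F], [S → . S F g], [S → . n g] }  — shift
  I1: { [F → . S S )], [F → . S n n], [S → ) . F], [S → . ) F], [S → . S F g], [S → . n g] }  — shift
  I2: { [F' → F .] }  — accept
  I3: { [F → . S S )], [F → . S n n], [F → S . S )], [F → S . n n], [S → . ) F], [S → . S F g], [S → . n g], [S → S . F g] }  — shift
  I4: { [S → n . g] }  — shift
  I5: { [S → n g .] }  — reduce
  I6: { [S → S F . g] }  — shift
  I7: { [F → . S S )], [F → . S n n], [F → S . S )], [F → S . n n], [F → S S . )], [S → . ) F], [S → . S F g], [S → . n g], [S → S . F g] }  — shift
  I8: { [F → S n . n], [S → n . g] }  — shift
  I9: { [F → S n n .] }  — reduce
  I10: { [F → . S S )], [F → . S n n], [F → S S ) .], [S → ) . F], [S → . ) F], [S → . S F g], [S → . n g] }  — shift, reduce
  I11: { [S → ) F .] }  — reduce
  I12: { [S → S F g .] }  — reduce

Conflict in state I10:
  Shift-reduce conflict between [F → S S ) .] and [S → . ) F]
So the grammar is NOT LR(0).

Answer: No. Shift-reduce conflict between [F → S S ) .] and [S → . ) F]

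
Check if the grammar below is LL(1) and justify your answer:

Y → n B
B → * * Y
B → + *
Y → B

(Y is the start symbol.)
Yes, the grammar is LL(1).

Relevant sets:
  FIRST(B) = { '*', '+' }

For Y:
  PREDICT(Y → n B) = { 'n' }
  PREDICT(Y → B) = { '*', '+' }
For B:
  PREDICT(B → '*' '*' Y) = { '*' }
  PREDICT(B → '+' '*') = { '+' }

All predict sets are disjoint. The grammar IS LL(1).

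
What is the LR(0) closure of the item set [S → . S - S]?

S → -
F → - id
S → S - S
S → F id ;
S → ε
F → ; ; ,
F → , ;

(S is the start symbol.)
{ [F → . , ;], [F → . - id], [F → . ; ; ,], [S → . -], [S → . F id ;], [S → . S - S], [S → .] }

Start with: [S → . S - S]
  [S → . S - S] has the dot before S: add [S → . -], [S → . F id ;], [S → .]
  [S → . F id ;] has the dot before F: add [F → . - id], [F → . ; ; ,], [F → . , ;]
No further items can be added.

CLOSURE = { [F → . , ;], [F → . - id], [F → . ; ; ,], [S → . -], [S → . F id ;], [S → . S - S], [S → .] }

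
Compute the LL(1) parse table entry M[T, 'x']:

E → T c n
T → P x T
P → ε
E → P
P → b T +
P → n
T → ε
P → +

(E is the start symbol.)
To find M[T, 'x'], we find productions for T where 'x' is in the predict set (PREDICT(N → α) = (FIRST(α) \ {ε}) ∪ (FOLLOW(N) if α ⇒* ε)).

Relevant sets:
  FIRST(P) = { '+', 'b', 'n', ε }
  FOLLOW(T) = { '+', 'c' }

T → P x T: PREDICT = { '+', 'b', 'n', 'x' }
  'x' is in predict set, so this production goes in M[T, 'x']
T → ε: PREDICT = { '+', 'c' }

M[T, 'x'] = T → P x T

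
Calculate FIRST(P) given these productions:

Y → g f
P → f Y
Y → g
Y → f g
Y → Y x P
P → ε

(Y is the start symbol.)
{ 'f', ε }

To compute FIRST(P), examine every production with P on the left-hand side, reading each right-hand side left to right until a non-nullable symbol is reached.

From P → f Y:
  - f is a terminal: add 'f' and stop
From P → ε:
  - ε-production, so ε ∈ FIRST(P)

Collecting: FIRST(P) = { 'f', ε }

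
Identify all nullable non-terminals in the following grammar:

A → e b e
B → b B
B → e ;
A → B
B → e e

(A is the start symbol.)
There are no ε-productions, so no non-terminal can derive ε.
No non-terminals are nullable.

Answer: None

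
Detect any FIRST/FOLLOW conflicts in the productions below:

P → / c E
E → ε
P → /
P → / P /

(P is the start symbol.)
No FIRST/FOLLOW conflicts.

A FIRST/FOLLOW conflict occurs when a non-terminal N has a nullable alternative N → β (β ⇒* ε) and another alternative N → α with FIRST(α) ∩ FOLLOW(N) ≠ ∅: on such a lookahead the parser cannot decide between expanding α and letting N vanish via β.

Nullable non-terminals: E.
E has a nullable alternative but only one production, so nothing to check.

P has no nullable alternative, so no FIRST/FOLLOW check is needed there.

No FIRST/FOLLOW conflicts found.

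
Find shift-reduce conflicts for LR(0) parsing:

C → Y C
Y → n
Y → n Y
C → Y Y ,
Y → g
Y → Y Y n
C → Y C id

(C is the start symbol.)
Augment with C' → C and build the canonical LR(0) collection (I0 = CLOSURE({[C' → . C]}), then GOTO on every symbol after a dot until no new states appear). It has 12 states:
  I0: { [C → . Y C id], [C → . Y C], [C → . Y Y ,], [C' → . C], [Y → . Y Y n], [Y → . g], [Y → . n Y], [Y → . n] }  — shift
  I1: { [C' → C .] }  — accept
  I2: { [C → . Y C id], [C → . Y C], [C → . Y Y ,], [C → Y . C id], [C → Y . C], [C → Y . Y ,], [Y → . Y Y n], [Y → . g], [Y → . n Y], [Y → . n], [Y → Y . Y n] }  — shift
  I3: { [Y → g .] }  — reduce
  I4: { [Y → . Y Y n], [Y → . g], [Y → . n Y], [Y → . n], [Y → n . Y], [Y → n .] }  — shift, reduce
  I5: { [Y → . Y Y n], [Y → . g], [Y → . n Y], [Y → . n], [Y → Y . Y n], [Y → n Y .] }  — shift, reduce
  I6: { [Y → . Y Y n], [Y → . g], [Y → . n Y], [Y → . n], [Y → Y . Y n], [Y → Y Y . n] }  — shift
  I7: { [Y → . Y Y n], [Y → . g], [Y → . n Y], [Y → . n], [Y → Y Y n .], [Y → n . Y], [Y → n .] }  — shift, 2 reduces
  I8: { [C → Y C . id], [C → Y C .] }  — shift, reduce
  I9: { [C → . Y C id], [C → . Y C], [C → . Y Y ,], [C → Y . C id], [C → Y . C], [C → Y . Y ,], [C → Y Y . ,], [Y → . Y Y n], [Y → . g], [Y → . n Y], [Y → . n], [Y → Y . Y n], [Y → Y Y . n] }  — shift
  I10: { [C → Y Y , .] }  — reduce
  I11: { [C → Y C id .] }  — reduce

I4 contains reduce item [Y → n .] and shift items [Y → . g], [Y → . n], [Y → . n Y] — shift-reduce conflict.
I5 contains reduce item [Y → n Y .] and shift items [Y → . g], [Y → . n], [Y → . n Y] — shift-reduce conflict.
I7 contains reduce items [Y → Y Y n .], [Y → n .] and shift items [Y → . g], [Y → . n], [Y → . n Y] — shift-reduce conflict.
I8 contains reduce item [C → Y C .] and shift item [C → Y C . id] — shift-reduce conflict.

Answer: Yes — I4: [Y → n .] vs [Y → . g]; I5: [Y → n Y .] vs [Y → . g]; I7: [Y → Y Y n .] vs [Y → . g]; I8: [C → Y C .] vs [C → Y C . id]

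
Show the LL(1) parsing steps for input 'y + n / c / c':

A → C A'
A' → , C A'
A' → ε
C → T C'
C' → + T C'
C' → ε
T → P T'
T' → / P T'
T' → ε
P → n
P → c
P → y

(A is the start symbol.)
LL(1) parsing maintains a stack (initially the start symbol over $) and the input. At each step: if the stack top is a terminal, match it against the current input token; if it is a non-terminal N, replace it with the RHS of M[N, lookahead] (the unique production whose predict set contains the lookahead).

Stack is shown with the top on the left.

Stack           Input            Action
---------------------------------------
A $             y + n / c / c $  output A → C A'
C A' $          y + n / c / c $  output C → T C'
T C' A' $       y + n / c / c $  output T → P T'
P T' C' A' $    y + n / c / c $  output P → y
y T' C' A' $    y + n / c / c $  match 'y'
T' C' A' $      + n / c / c $    output T' → ε
C' A' $         + n / c / c $    output C' → + T C'
+ T C' A' $     + n / c / c $    match '+'
T C' A' $       n / c / c $      output T → P T'
P T' C' A' $    n / c / c $      output P → n
n T' C' A' $    n / c / c $      match 'n'
T' C' A' $      / c / c $        output T' → / P T'
/ P T' C' A' $  / c / c $        match '/'
P T' C' A' $    c / c $          output P → c
c T' C' A' $    c / c $          match 'c'
T' C' A' $      / c $            output T' → / P T'
/ P T' C' A' $  / c $            match '/'
P T' C' A' $    c $              output P → c
c T' C' A' $    c $              match 'c'
T' C' A' $      $                output T' → ε
C' A' $         $                output C' → ε
A' $            $                output A' → ε
$               $                accept

The string is accepted.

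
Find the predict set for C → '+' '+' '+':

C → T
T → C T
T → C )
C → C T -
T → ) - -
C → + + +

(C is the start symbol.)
PREDICT(C → '+' '+' '+') = (FIRST(RHS) \ {ε}) ∪ (FOLLOW(C) if ε ∈ FIRST(RHS), i.e. RHS ⇒* ε)
FIRST('+' '+' '+') = { '+' }
ε ∉ FIRST('+' '+' '+'), so FOLLOW(C) is not added.
PREDICT(C → '+' '+' '+') = { '+' }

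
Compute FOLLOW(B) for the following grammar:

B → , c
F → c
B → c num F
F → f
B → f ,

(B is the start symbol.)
To compute FOLLOW(B), find every occurrence of B on a right-hand side N → α B β: add FIRST(β) \ {ε}, and if β is empty or nullable also add FOLLOW(N). Iterate to a fixed point.

B is the start symbol, so $ ∈ FOLLOW(B).
B does not occur on any right-hand side.

Taking the union: FOLLOW(B) = { $ }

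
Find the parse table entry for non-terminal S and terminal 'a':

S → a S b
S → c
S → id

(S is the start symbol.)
To find M[S, 'a'], we find productions for S where 'a' is in the predict set (PREDICT(N → α) = (FIRST(α) \ {ε}) ∪ (FOLLOW(N) if α ⇒* ε)).

S → a S b: PREDICT = { 'a' }
  'a' is in predict set, so this production goes in M[S, 'a']
S → c: PREDICT = { 'c' }
S → id: PREDICT = { 'id' }

M[S, 'a'] = S → a S b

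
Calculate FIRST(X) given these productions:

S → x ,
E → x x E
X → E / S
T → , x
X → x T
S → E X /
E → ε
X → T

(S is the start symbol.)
{ ',', '/', 'x' }

To compute FIRST(X), examine every production with X on the left-hand side, reading each right-hand side left to right until a non-nullable symbol is reached.

FIRST sets of the other non-terminals involved (by the same procedure, iterated to a fixed point):
  FIRST(E) = { 'x', ε }
  FIRST(T) = { ',' }

From X → E / S:
  - E is a non-terminal: add FIRST(E) \ {ε} = { 'x' }
    E is nullable, so continue to the next symbol
  - '/' is a terminal: add '/' and stop
From X → x T:
  - x is a terminal: add 'x' and stop
From X → T:
  - T is a non-terminal: add FIRST(T) \ {ε} = { ',' }
    T is not nullable, so stop

Collecting: FIRST(X) = { ',', '/', 'x' }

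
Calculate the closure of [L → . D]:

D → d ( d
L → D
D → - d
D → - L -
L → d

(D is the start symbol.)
To compute CLOSURE, for each item [A → α.Bβ] where B is a non-terminal, add [B → .γ] for all productions B → γ; repeat for the newly added items until nothing changes.

Start with: [L → . D]
  [L → . D] has the dot before D: add [D → . d ( d], [D → . - d], [D → . - L -]
No further items can be added.

CLOSURE = { [D → . - L -], [D → . - d], [D → . d ( d], [L → . D] }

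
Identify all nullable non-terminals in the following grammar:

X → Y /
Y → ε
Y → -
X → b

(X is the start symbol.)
ε-productions: Y → ε
So Y is immediately nullable.
No further non-terminal can be added: every production for the remaining non-terminals contains a terminal or a non-nullable non-terminal.
Nullable = { 'Y' }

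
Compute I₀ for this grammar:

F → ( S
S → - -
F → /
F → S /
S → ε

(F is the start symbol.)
First, augment the grammar with F' → F
I₀ = CLOSURE({ [F' → . F] }):
  [F' → . F] has the dot before F: add [F → . ( S], [F → . /], [F → . S /]
  [F → . S /] has the dot before S: add [S → . - -], [S → .]
No further items can be added.

I₀ = { [F → . ( S], [F → . /], [F → . S /], [F' → . F], [S → . - -], [S → .] }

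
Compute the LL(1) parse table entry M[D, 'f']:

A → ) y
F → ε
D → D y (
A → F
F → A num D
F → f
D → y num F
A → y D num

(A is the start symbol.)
To find M[D, 'f'], we find productions for D where 'f' is in the predict set (PREDICT(N → α) = (FIRST(α) \ {ε}) ∪ (FOLLOW(N) if α ⇒* ε)).

Relevant sets:
  FIRST(D) = { 'y' }

D → D y (: PREDICT = { 'y' }
D → y num F: PREDICT = { 'y' }

M[D, 'f'] is empty (no production applies)

Answer: Empty (error entry)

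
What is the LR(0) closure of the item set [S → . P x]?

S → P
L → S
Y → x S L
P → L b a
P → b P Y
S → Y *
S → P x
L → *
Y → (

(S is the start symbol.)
Start with: [S → . P x]
  [S → . P x] has the dot before P: add [P → . L b a], [P → . b P Y]
  [P → . L b a] has the dot before L: add [L → . S], [L → . *]
  [L → . S] has the dot before S: add [S → . P], [S → . Y *]
  [S → . Y *] has the dot before Y: add [Y → . x S L], [Y → . (]
No further items can be added.

CLOSURE = { [L → . *], [L → . S], [P → . L b a], [P → . b P Y], [S → . P x], [S → . P], [S → . Y *], [Y → . (], [Y → . x S L] }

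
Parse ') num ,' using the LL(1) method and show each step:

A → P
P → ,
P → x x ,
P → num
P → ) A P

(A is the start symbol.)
LL(1) parsing maintains a stack (initially the start symbol over $) and the input. At each step: if the stack top is a terminal, match it against the current input token; if it is a non-terminal N, replace it with the RHS of M[N, lookahead] (the unique production whose predict set contains the lookahead).

Stack is shown with the top on the left.

Stack    Input      Action
--------------------------
A $      ) num , $  output A → P
P $      ) num , $  output P → ) A P
) A P $  ) num , $  match ')'
A P $    num , $    output A → P
P P $    num , $    output P → num
num P $  num , $    match 'num'
P $      , $        output P → ,
, $      , $        match ','
$        $          accept

The string is accepted.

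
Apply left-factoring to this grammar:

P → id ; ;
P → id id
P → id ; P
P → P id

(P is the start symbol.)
Left-factoring transforms A → αβ₁ | αβ₂ into A → αA' and A' → β₁ | β₂
(α is the longest common prefix among the alternatives). Repeat until
no nonterminal has two alternatives with a common prefix.

Round 1: P has alternatives sharing prefix 'id'. Introduce P': P → id P'
  Add: P' → ; ;
  Add: P' → id
  Add: P' → ; P

Round 2: P' has alternatives sharing prefix ';'. Introduce P'': P' → ; P''
  Add: P'' → ;
  Add: P'' → P

No remaining common prefixes — done.

Resulting grammar:
P → id P'
P' → ; P''
P'' → ;
P'' → P
P' → id
P → P id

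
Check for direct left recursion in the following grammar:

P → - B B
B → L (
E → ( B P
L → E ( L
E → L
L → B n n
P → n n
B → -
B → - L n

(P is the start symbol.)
No direct left recursion

Direct left recursion occurs when N → N α for some non-terminal N (the right-hand side begins with the left-hand side itself).

P → - B B: starts with '-'
B → L (: starts with L
E → ( B P: starts with '('
L → E ( L: starts with E
E → L: starts with L
L → B n n: starts with B
P → n n: starts with n
B → -: starts with '-'
B → - L n: starts with '-'

No direct left recursion found.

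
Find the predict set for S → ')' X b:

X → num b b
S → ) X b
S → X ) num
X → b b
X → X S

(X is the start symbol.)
PREDICT(S → ')' X b) = (FIRST(RHS) \ {ε}) ∪ (FOLLOW(S) if ε ∈ FIRST(RHS), i.e. RHS ⇒* ε)
FIRST(')' X b) = { ')' }
ε ∉ FIRST(')' X b), so FOLLOW(S) is not added.
PREDICT(S → ')' X b) = { ')' }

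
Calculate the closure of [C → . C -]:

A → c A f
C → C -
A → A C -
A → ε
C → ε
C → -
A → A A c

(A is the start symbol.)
{ [C → . -], [C → . C -], [C → .] }

To compute CLOSURE, for each item [A → α.Bβ] where B is a non-terminal, add [B → .γ] for all productions B → γ; repeat for the newly added items until nothing changes.

Start with: [C → . C -]
  [C → . C -] has the dot before C: add [C → .], [C → . -]
No further items can be added.

CLOSURE = { [C → . -], [C → . C -], [C → .] }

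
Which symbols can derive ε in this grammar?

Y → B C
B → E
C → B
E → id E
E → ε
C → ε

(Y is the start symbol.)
ε-productions: E → ε, C → ε
So E, C are immediately nullable.
B → E: every symbol on the right is nullable, so B is nullable too.
Y → B C: every symbol on the right is nullable, so Y is nullable too.
Every non-terminal is now nullable.
Nullable = { 'B', 'C', 'E', 'Y' }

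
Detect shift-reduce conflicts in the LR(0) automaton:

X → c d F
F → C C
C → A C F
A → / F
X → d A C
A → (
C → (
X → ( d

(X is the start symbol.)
Augment with X' → X and build the canonical LR(0) collection (I0 = CLOSURE({[X' → . X]}), then GOTO on every symbol after a dot until no new states appear). It has 19 states:
  I0: { [X → . ( d], [X → . c d F], [X → . d A C], [X' → . X] }  — shift
  I1: { [X → ( . d] }  — shift
  I2: { [X' → X .] }  — accept
  I3: { [X → c . d F] }  — shift
  I4: { [A → . (], [A → . / F], [X → d . A C] }  — shift
  I5: { [A → ( .] }  — reduce
  I6: { [A → . (], [A → . / F], [A → / . F], [C → . (], [C → . A C F], [F → . C C] }  — shift
  I7: { [A → . (], [A → . / F], [C → . (], [C → . A C F], [X → d A . C] }  — shift
  I8: { [A → ( .], [C → ( .] }  — 2 reduces
  I9: { [A → . (], [A → . / F], [C → . (], [C → . A C F], [C → A . C F] }  — shift
  I10: { [X → d A C .] }  — reduce
  I11: { [A → . (], [A → . / F], [C → . (], [C → . A C F], [C → A C . F], [F → . C C] }  — shift
  I12: { [A → . (], [A → . / F], [C → . (], [C → . A C F], [F → C . C] }  — shift
  I13: { [C → A C F .] }  — reduce
  I14: { [F → C C .] }  — reduce
  I15: { [A → / F .] }  — reduce
  I16: { [A → . (], [A → . / F], [C → . (], [C → . A C F], [F → . C C], [X → c d . F] }  — shift
  I17: { [X → c d F .] }  — reduce
  I18: { [X → ( d .] }  — reduce

No state contains both a complete item and a shift item.

Answer: No shift-reduce conflicts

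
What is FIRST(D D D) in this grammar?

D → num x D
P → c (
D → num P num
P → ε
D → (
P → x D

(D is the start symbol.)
FIRST sets of the non-terminals involved (from the grammar, by fixed-point iteration):
  FIRST(D) = { '(', 'num' }

To compute FIRST(D D D), process the symbols left to right:
Symbol D is a non-terminal. Add FIRST(D) \ {ε} = { '(', 'num' }
D is not nullable (ε ∉ FIRST(D)), so stop here.
FIRST(D D D) = { '(', 'num' }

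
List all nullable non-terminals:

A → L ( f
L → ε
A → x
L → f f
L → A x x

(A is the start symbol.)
ε-productions: L → ε
So L is immediately nullable.
No further non-terminal can be added: every production for the remaining non-terminals contains a terminal or a non-nullable non-terminal.
Nullable = { 'L' }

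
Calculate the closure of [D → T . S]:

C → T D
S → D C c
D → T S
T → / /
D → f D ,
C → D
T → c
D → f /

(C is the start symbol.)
{ [D → . T S], [D → . f /], [D → . f D ,], [D → T . S], [S → . D C c], [T → . / /], [T → . c] }

Start with: [D → T . S]
  [D → T . S] has the dot before S: add [S → . D C c]
  [S → . D C c] has the dot before D: add [D → . T S], [D → . f D ,], [D → . f /]
  [D → . T S] has the dot before T: add [T → . / /], [T → . c]
No further items can be added.

CLOSURE = { [D → . T S], [D → . f /], [D → . f D ,], [D → T . S], [S → . D C c], [T → . / /], [T → . c] }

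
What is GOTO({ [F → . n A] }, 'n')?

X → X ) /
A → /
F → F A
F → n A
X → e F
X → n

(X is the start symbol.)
{ [A → . /], [F → n . A] }

GOTO(I, 'n') = CLOSURE({ [A → αX.β] : [A → α.Xβ] ∈ I, X = 'n' })

Items with dot before 'n', with the dot advanced:
  [F → . n A] → [F → n . A]
Closure of the advanced items:
  [F → n . A] has the dot before A: add [A → . /]

GOTO = { [A → . /], [F → n . A] }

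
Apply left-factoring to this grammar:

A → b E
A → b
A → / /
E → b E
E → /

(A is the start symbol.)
A → b A'
A' → E
A' → ε
A → / /
E → b E
E → /

Left-factoring transforms A → αβ₁ | αβ₂ into A → αA' and A' → β₁ | β₂
(α is the longest common prefix among the alternatives). Repeat until
no nonterminal has two alternatives with a common prefix.

Round 1: A has alternatives sharing prefix 'b'. Introduce A': A → b A'
  Add: A' → E
  Add: A' → ε

No remaining common prefixes — done.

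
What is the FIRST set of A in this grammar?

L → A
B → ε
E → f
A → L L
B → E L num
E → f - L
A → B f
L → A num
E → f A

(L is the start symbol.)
FIRST sets of the other non-terminals involved (by the same procedure, iterated to a fixed point):
  FIRST(L) = { 'f' }
  FIRST(B) = { 'f', ε }

From A → L L:
  - L is a non-terminal: add FIRST(L) \ {ε} = { 'f' }
    L is not nullable, so stop
From A → B f:
  - B is a non-terminal: add FIRST(B) \ {ε} = { 'f' }
    B is nullable, so continue to the next symbol
  - f is a terminal: add 'f' and stop

Collecting: FIRST(A) = { 'f' }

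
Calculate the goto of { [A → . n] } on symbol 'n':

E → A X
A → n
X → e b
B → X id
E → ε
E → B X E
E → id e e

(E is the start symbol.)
GOTO(I, 'n') = CLOSURE({ [A → αX.β] : [A → α.Xβ] ∈ I, X = 'n' })

Items with dot before 'n', with the dot advanced:
  [A → . n] → [A → n .]
Closure adds nothing (no advanced item has the dot before a non-terminal).

GOTO = { [A → n .] }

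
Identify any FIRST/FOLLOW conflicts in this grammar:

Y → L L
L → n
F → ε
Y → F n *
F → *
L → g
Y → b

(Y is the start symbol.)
No FIRST/FOLLOW conflicts.

Nullable non-terminals: F.

F: nullable alternative(s) F → ε; FOLLOW(F) = { 'n' }
  F → ε: FIRST \ {ε} = { } — this is the only nullable alternative, skip
  F → *: FIRST \ {ε} = { '*' } — disjoint from FOLLOW(F)

L, Y have no nullable alternative, so no FIRST/FOLLOW check is needed there.

No FIRST/FOLLOW conflicts found.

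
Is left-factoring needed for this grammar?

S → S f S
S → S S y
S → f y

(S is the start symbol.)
Yes, S has productions with common prefix 'S'

Left-factoring is needed when two productions for the same non-terminal
share a common prefix on the right-hand side.

Productions for S:
  S → S f S
  S → S S y
  S → f y

Found common prefix 'S' in productions for S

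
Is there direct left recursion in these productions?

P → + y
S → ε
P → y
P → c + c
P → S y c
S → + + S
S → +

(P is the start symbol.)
Direct left recursion occurs when N → N α for some non-terminal N (the right-hand side begins with the left-hand side itself).

P → + y: starts with '+'
S → ε: starts with ε
P → y: starts with y
P → c + c: starts with c
P → S y c: starts with S
S → + + S: starts with '+'
S → +: starts with '+'

No direct left recursion found.

Answer: No direct left recursion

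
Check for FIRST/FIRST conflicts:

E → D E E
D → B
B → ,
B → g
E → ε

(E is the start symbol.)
FIRST sets of the non-terminals at (or reachable through a nullable prefix from) the front of some alternative:
  FIRST(D) = { ',', 'g' }

Productions for E:
  E → D E E: FIRST = { ',', 'g' }
  E → ε: FIRST = { ε }
Productions for B:
  B → ,: FIRST = { ',' }
  B → g: FIRST = { 'g' }
D has only one production, so no FIRST/FIRST conflict is possible there.

All alternatives of each non-terminal have pairwise disjoint FIRST sets.

Answer: No FIRST/FIRST conflicts.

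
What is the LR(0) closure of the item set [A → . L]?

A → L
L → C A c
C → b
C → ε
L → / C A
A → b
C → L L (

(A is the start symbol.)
To compute CLOSURE, for each item [A → α.Bβ] where B is a non-terminal, add [B → .γ] for all productions B → γ; repeat for the newly added items until nothing changes.

Start with: [A → . L]
  [A → . L] has the dot before L: add [L → . C A c], [L → . / C A]
  [L → . C A c] has the dot before C: add [C → . b], [C → .], [C → . L L (]
No further items can be added.

CLOSURE = { [A → . L], [C → . L L (], [C → . b], [C → .], [L → . / C A], [L → . C A c] }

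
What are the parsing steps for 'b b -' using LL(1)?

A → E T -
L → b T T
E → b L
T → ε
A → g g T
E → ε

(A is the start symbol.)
LL(1) parsing maintains a stack (initially the start symbol over $) and the input. At each step: if the stack top is a terminal, match it against the current input token; if it is a non-terminal N, replace it with the RHS of M[N, lookahead] (the unique production whose predict set contains the lookahead).

Stack is shown with the top on the left.

Stack        Input    Action
----------------------------
A $          b b - $  output A → E T -
E T - $      b b - $  output E → b L
b L T - $    b b - $  match 'b'
L T - $      b - $    output L → b T T
b T T T - $  b - $    match 'b'
T T T - $    - $      output T → ε
T T - $      - $      output T → ε
T - $        - $      output T → ε
- $          - $      match '-'
$            $        accept

The string is accepted.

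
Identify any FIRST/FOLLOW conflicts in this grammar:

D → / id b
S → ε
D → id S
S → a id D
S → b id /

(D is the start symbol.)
Nullable non-terminals: S.

S: nullable alternative(s) S → ε; FOLLOW(S) = { $ }
  S → ε: FIRST \ {ε} = { } — this is the only nullable alternative, skip
  S → a id D: FIRST \ {ε} = { 'a' } — disjoint from FOLLOW(S)
  S → b id /: FIRST \ {ε} = { 'b' } — disjoint from FOLLOW(S)

D has no nullable alternative, so no FIRST/FOLLOW check is needed there.

No FIRST/FOLLOW conflicts found.

Answer: No FIRST/FOLLOW conflicts.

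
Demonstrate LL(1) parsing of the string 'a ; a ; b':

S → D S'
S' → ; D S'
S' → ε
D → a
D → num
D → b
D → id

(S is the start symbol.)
LL(1) parsing maintains a stack (initially the start symbol over $) and the input. At each step: if the stack top is a terminal, match it against the current input token; if it is a non-terminal N, replace it with the RHS of M[N, lookahead] (the unique production whose predict set contains the lookahead).

Stack is shown with the top on the left.

Stack     Input        Action
-----------------------------
S $       a ; a ; b $  output S → D S'
D S' $    a ; a ; b $  output D → a
a S' $    a ; a ; b $  match 'a'
S' $      ; a ; b $    output S' → ; D S'
; D S' $  ; a ; b $    match ';'
D S' $    a ; b $      output D → a
a S' $    a ; b $      match 'a'
S' $      ; b $        output S' → ; D S'
; D S' $  ; b $        match ';'
D S' $    b $          output D → b
b S' $    b $          match 'b'
S' $      $            output S' → ε
$         $            accept

The string is accepted.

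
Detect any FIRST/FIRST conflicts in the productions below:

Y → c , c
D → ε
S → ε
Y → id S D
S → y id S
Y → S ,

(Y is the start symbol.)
No FIRST/FIRST conflicts.

FIRST sets of the non-terminals at (or reachable through a nullable prefix from) the front of some alternative:
  FIRST(S) = { 'y', ε }

Productions for Y:
  Y → c , c: FIRST = { 'c' }
  Y → id S D: FIRST = { 'id' }
  Y → S ,: FIRST = { ',', 'y' }
Productions for S:
  S → ε: FIRST = { ε }
  S → y id S: FIRST = { 'y' }
D has only one production, so no FIRST/FIRST conflict is possible there.

All alternatives of each non-terminal have pairwise disjoint FIRST sets.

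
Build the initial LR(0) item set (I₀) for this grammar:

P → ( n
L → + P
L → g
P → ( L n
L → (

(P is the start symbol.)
First, augment the grammar with P' → P
I₀ = CLOSURE({ [P' → . P] }):
  [P' → . P] has the dot before P: add [P → . ( n], [P → . ( L n]
No further items can be added.

I₀ = { [P → . ( L n], [P → . ( n], [P' → . P] }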